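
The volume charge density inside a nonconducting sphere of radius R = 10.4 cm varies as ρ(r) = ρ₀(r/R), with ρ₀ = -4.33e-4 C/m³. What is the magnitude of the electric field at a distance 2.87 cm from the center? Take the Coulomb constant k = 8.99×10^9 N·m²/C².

Use a concentric Gaussian sphere at r = 2.87 cm (r < R).
Q_enc = ∫₀^r ρ(r')·4πr'² dr' = (4πρ₀/R) ∫₀^r r'^3 dr' = 4πρ₀ r^4/(4·R) = -8.874×10^-9 C.
By Gauss's law, ∮E·dA = E·4πr² = Q_enc/ε₀.
E = k|Q_enc|/r² = (8.99×10^9)(8.874e-9)/(0.0287)² = 9.69×10^4 N/C.

|E| ≈ 9.69×10^4 V/m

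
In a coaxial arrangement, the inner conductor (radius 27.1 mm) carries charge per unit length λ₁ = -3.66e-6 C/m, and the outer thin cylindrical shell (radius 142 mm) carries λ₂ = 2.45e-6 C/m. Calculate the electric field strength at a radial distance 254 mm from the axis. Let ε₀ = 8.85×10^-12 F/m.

|E| ≈ 8.57e4 N/C

Coaxial Gaussian cylinder, radius r = 254 mm, length L (r > 142 mm, enclosing both).
λ_enc = λ₁ + λ₂ = (-3.66×10^-6) + (2.45×10^-6) = -1.21×10^-6 C/m.
By Gauss's law (flux through the curved wall only), E·2πrL = λ_enc L/ε₀.
E = |λ_enc|/(2πε₀r) = (1.21×10^-6)/(2π·8.85×10^-12·0.254) = 8.57×10^4 N/C.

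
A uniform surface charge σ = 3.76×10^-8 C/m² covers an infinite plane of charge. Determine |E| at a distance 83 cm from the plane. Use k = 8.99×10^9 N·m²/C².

The symmetry is planar: E is normal to the sheet and the same magnitude on both sides. Take a pillbox straddling the sheet with end-cap area A.
Flux Φ = 2EA and Q_enc = σA, so 2EA = σA/ε₀ ⇒ E = |σ|/(2ε₀), independent of distance.
E = 2πk|σ| = 2π(8.99×10^9)(3.76×10^-8) = 2.12×10^3 N/C.

E = 2.12×10^3 N/C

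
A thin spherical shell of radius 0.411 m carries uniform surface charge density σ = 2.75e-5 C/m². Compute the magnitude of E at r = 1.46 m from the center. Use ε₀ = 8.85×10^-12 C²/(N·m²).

|E| = 2.46×10^5 N/C

Use a concentric Gaussian sphere at r = 1.46 m (r > 0.411 m).
The entire shell is enclosed: Q_enc = σ·4πR² = (2.75e-5)·4π·(0.411)² = 5.837e-5 C.
Since E is radial and uniform over the Gaussian sphere, Φ = E·4πr² = Q_enc/ε₀.
E = |Q_enc|/(4πε₀r²) = (5.837×10^-5)/(4π·8.85×10^-12·(1.46)²) = 2.46e5 N/C.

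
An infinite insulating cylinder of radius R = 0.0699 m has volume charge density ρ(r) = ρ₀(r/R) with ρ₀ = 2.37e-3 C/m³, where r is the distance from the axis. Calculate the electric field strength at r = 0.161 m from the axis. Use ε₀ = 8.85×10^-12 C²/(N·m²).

By cylindrical symmetry E is radial; use a coaxial Gaussian cylinder of radius 0.161 m and length L (r > R, full charge per length enclosed).
λ_enc = 2π ∫₀^R ρ₀(r'/R)^1 r' dr' = 2πρ₀R²/3 = 2.425×10^-5 C/m.
Gauss's law: E·2πrL = λ_enc L/ε₀.
E = |λ_enc|/(2πε₀r) = (2.425×10^-5)/(2π·8.85×10^-12·0.161) = 2.71e6 N/C.

|E| = 2.71×10^6 N/C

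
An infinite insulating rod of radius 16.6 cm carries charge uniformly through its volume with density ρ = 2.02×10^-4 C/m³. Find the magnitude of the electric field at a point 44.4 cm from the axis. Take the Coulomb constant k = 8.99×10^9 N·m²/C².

By cylindrical symmetry E is radial; use a coaxial Gaussian cylinder of radius 44.4 cm and length L (r > 16.6 cm, full cross-section enclosed).
λ_enc = ρ·πR² = (2.02×10^-4)π(0.166)² = 1.749e-5 C/m.
Gauss's law: E·2πrL = λ_enc L/ε₀.
E = 2k|λ_enc|/r = 2(8.99×10^9)(1.749×10^-5)/(0.444) = 7.08×10^5 N/C.

E = 7.08×10^5 N/C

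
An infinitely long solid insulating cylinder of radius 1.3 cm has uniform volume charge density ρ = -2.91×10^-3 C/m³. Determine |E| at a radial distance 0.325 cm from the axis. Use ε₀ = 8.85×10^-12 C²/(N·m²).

|E| = 5.34×10^5 N/C

By cylindrical symmetry E is radial; use a coaxial Gaussian cylinder of radius 0.325 cm and length L (r < R).
Enclosed charge per unit length: λ_enc = ρ·πr² = (-2.91e-3)π(0.00325)² = -9.656e-8 C/m.
Since E is radial and uniform over the curved surface, Φ = E·2πrL = Q_enc/ε₀ = λ_enc L/ε₀.
E = |λ_enc|/(2πε₀r) = (9.656×10^-8)/(2π·8.85×10^-12·0.00325) = 5.34×10^5 N/C.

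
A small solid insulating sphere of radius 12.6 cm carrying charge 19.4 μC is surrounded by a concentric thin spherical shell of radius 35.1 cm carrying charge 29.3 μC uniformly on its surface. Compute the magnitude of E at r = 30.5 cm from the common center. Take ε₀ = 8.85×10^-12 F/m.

E ≈ 1.88×10^6 V/m

By spherical symmetry E is radial; choose a Gaussian sphere of radius r = 30.5 cm (between the bodies, 12.6 cm < r < 35.1 cm).
The shell at 35.1 cm lies outside the Gaussian surface, so Q_enc = 19.4 μC = 1.94×10^-5 C.
Gauss's law: E·4πr² = Q_enc/ε₀.
E = |Q_enc|/(4πε₀r²) = (1.94×10^-5)/(4π·8.85×10^-12·(0.305)²) = 1.88e6 N/C.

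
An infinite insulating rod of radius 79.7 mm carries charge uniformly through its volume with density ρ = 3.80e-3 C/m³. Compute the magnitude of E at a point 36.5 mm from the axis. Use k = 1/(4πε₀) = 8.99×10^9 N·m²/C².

Take a coaxial cylindrical Gaussian surface of radius r = 36.5 mm and length L (r < R).
Charge inside radius r per length L is ρ·πr²·L, so λ_enc = ρπr² = 1.59×10^-5 C/m.
By Gauss's law (flux through the curved wall only), E·2πrL = λ_enc L/ε₀.
E = 2k|λ_enc|/r = 2(8.99×10^9)(1.59e-5)/(0.0365) = 7.83e6 N/C.

|E| = 7.83e6 V/m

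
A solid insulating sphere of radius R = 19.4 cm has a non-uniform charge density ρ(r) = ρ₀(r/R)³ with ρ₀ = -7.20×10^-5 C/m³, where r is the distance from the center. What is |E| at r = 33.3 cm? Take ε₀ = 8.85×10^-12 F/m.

E ≈ 8.93×10^4 N/C

Use a concentric Gaussian sphere at r = 33.3 cm (r > R, all charge enclosed).
Q_enc = 4π ∫₀^R ρ₀(r'/R)^3 r'² dr' = 4πρ₀R³/6 = -1.101×10^-6 C.
By Gauss's law, ∮E·dA = E·4πr² = Q_enc/ε₀.
E = |Q_enc|/(4πε₀r²) = (1.101e-6)/(4π·8.85×10^-12·(0.333)²) = 8.93×10^4 N/C.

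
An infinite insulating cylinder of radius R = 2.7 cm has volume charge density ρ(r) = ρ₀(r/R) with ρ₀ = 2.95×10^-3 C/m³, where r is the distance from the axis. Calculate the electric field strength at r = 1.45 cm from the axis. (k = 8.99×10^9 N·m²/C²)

Coaxial Gaussian cylinder, radius r = 1.45 cm, length L (r < R).
λ_enc = ∫₀^r ρ(r')·2πr' dr' = (2πρ₀/R)·r^3/3 = 6.976×10^-7 C/m.
Applying ∮E·dA = Q_enc/ε₀ with the end caps contributing no flux:
E = 2k|λ_enc|/r = 2(8.99×10^9)(6.976×10^-7)/(0.0145) = 8.65e5 N/C.

E = 8.65×10^5 V/m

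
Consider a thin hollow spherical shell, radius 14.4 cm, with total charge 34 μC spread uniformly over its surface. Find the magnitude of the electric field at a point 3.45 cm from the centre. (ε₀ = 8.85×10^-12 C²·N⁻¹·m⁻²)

Take a concentric spherical Gaussian surface of radius r = 3.45 cm (inside the shell, r < 14.4 cm).
All the charge is outside the Gaussian surface: Q_enc = 0, hence E = 0 everywhere inside the shell.

E = 0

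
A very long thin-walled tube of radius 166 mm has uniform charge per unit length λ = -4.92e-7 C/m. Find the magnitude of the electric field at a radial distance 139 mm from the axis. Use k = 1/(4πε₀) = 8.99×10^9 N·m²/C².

|E| = 0 V/m

Choose a coaxial cylinder of radius r = 139 mm (arbitrary length L) as the Gaussian surface (r < 166 mm, inside the shell).
All the surface charge lies outside this cylinder: Q_enc = 0, hence E = 0.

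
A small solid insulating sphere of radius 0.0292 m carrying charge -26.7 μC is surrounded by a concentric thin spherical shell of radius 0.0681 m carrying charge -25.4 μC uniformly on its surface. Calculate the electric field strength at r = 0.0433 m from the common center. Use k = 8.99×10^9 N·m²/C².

Take a concentric spherical Gaussian surface of radius r = 0.0433 m (between the bodies, 0.0292 m < r < 0.0681 m).
Only the inner charge is enclosed; the outer shell contributes nothing inside itself. Q_enc = -26.7 μC = -2.67e-5 C.
Since E is radial and uniform over the Gaussian sphere, Φ = E·4πr² = Q_enc/ε₀.
E = k|Q_enc|/r² = (8.99×10^9)(2.67×10^-5)/(0.0433)² = 1.28×10^8 N/C.

1.28×10^8 N/C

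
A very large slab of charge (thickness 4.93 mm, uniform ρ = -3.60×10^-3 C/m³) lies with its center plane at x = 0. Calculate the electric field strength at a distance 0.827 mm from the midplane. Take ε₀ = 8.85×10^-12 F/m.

By symmetry E is perpendicular to the slab. A Gaussian pillbox from −0.827 mm to +0.827 mm (face area A) lies entirely within the slab.
Q_enc = ρ·(2x)·A and flux = 2EA, so 2EA = 2ρxA/ε₀ ⇒ E = |ρ|x/ε₀.
E = (3.60e-3)(0.000827)/(8.85×10^-12) = 3.36×10^5 N/C.

|E| = 3.36×10^5 V/m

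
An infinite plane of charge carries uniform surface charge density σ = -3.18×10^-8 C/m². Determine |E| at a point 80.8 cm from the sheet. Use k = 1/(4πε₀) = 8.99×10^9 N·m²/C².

E ≈ 1.80×10^3 N/C

By planar symmetry E is perpendicular to the sheet and uniform; use a Gaussian pillbox with flat faces of area A on each side of the sheet.
Only the two end caps contribute flux: Φ = 2EA. With Q_enc = σA, Gauss's law gives E = |σ|/(2ε₀).
E = 2πk|σ| = 2π(8.99×10^9)(3.18×10^-8) = 1.80e3 N/C.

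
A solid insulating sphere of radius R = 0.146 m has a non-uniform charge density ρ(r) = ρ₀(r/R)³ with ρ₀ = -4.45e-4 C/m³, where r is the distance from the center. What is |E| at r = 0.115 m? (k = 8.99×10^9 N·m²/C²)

Symmetry ⇒ E = E(r) r̂. Gaussian sphere of radius r = 0.115 m (r < R).
Q_enc = ∫₀^r ρ(r')·4πr'² dr' = (4πρ₀/R³) ∫₀^r r'^5 dr' = 4πρ₀ r^6/(6·R³) = -6.927×10^-7 C.
Since E is radial and uniform over the Gaussian sphere, Φ = E·4πr² = Q_enc/ε₀.
E = k|Q_enc|/r² = (8.99×10^9)(6.927×10^-7)/(0.115)² = 4.71×10^5 N/C.

E ≈ 4.71×10^5 N/C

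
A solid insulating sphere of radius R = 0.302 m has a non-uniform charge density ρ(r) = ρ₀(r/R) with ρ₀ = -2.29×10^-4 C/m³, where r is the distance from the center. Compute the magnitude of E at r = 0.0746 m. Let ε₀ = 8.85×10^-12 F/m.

By spherical symmetry E is radial; choose a Gaussian sphere of radius r = 0.0746 m (r < R).
Integrate the density: Q_enc = 4π ∫₀^r ρ₀(r'/R)^1 r'² dr' = 4πρ₀ r^4/(4·R) = -7.378e-8 C.
By Gauss's law, ∮E·dA = E·4πr² = Q_enc/ε₀.
E = |Q_enc|/(4πε₀r²) = (7.378e-8)/(4π·8.85×10^-12·(0.0746)²) = 1.19e5 N/C.

E = 1.19×10^5 N/C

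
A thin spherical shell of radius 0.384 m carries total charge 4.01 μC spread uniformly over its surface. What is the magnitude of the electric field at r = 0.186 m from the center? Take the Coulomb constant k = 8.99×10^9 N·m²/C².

|E| = 0 V/m

Use a concentric Gaussian sphere at r = 0.186 m (inside the shell, r < 0.384 m).
No charge lies within this surface, so Q_enc = 0 and Gauss's law gives E·4πr² = 0 ⇒ E = 0.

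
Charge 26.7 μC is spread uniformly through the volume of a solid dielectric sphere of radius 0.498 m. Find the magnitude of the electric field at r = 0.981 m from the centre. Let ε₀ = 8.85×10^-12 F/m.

Symmetry ⇒ E = E(r) r̂. Gaussian sphere of radius r = 0.981 m (r > R, so the entire charge is enclosed).
Q_enc = 26.7 μC = 2.67×10^-5 C.
Since E is radial and uniform over the Gaussian sphere, Φ = E·4πr² = Q_enc/ε₀.
E = |Q_enc|/(4πε₀r²) = (2.67e-5)/(4π·8.85×10^-12·(0.981)²) = 2.49×10^5 N/C.

E = 2.49e5 N/C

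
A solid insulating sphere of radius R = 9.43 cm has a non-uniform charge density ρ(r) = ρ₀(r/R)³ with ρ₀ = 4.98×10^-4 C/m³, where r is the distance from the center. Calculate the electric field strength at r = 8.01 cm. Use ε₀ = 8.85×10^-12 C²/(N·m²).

Take a concentric spherical Gaussian surface of radius r = 8.01 cm (r < R).
Integrate the density: Q_enc = 4π ∫₀^r ρ₀(r'/R)^3 r'² dr' = 4πρ₀ r^6/(6·R³) = 3.285e-7 C.
Gauss's law: E·4πr² = Q_enc/ε₀.
E = |Q_enc|/(4πε₀r²) = (3.285×10^-7)/(4π·8.85×10^-12·(0.0801)²) = 4.60×10^5 N/C.

E ≈ 4.60×10^5 V/m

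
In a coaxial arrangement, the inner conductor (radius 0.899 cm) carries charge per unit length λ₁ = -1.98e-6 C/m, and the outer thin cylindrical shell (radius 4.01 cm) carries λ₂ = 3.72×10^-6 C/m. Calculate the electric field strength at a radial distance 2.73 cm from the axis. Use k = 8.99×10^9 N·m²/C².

By cylindrical symmetry E is radial; use a coaxial Gaussian cylinder of radius 2.73 cm and length L (between the conductors, 0.899 cm < r < 4.01 cm).
The shell at 4.01 cm lies outside the Gaussian surface, so λ_enc = λ₁ = -1.98×10^-6 C/m.
Gauss's law: E·2πrL = λ_enc L/ε₀.
E = 2k|λ_enc|/r = 2(8.99×10^9)(1.98×10^-6)/(0.0273) = 1.30e6 N/C.

E ≈ 1.30×10^6 V/m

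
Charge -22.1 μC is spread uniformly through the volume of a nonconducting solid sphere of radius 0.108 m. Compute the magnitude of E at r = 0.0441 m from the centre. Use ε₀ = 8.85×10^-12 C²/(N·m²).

E ≈ 6.96×10^6 N/C

Take a concentric spherical Gaussian surface of radius r = 0.0441 m (r < R).
Only the charge within r is enclosed: Q_enc = Q·(r/R)³ = (-22.1 μC)·(0.0441 m/0.108 m)³ = -1.505e-6 C.
Gauss's law: E·4πr² = Q_enc/ε₀.
E = |Q_enc|/(4πε₀r²) = (1.505e-6)/(4π·8.85×10^-12·(0.0441)²) = 6.96×10^6 N/C.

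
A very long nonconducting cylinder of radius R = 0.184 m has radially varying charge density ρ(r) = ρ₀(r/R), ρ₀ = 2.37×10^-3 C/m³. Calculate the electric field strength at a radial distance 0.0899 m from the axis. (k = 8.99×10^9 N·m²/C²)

|E| = 3.92×10^6 V/m

By cylindrical symmetry E is radial; use a coaxial Gaussian cylinder of radius 0.0899 m and length L (r < R).
Integrating ρ over the cross-section to radius r: λ_enc = (2πρ₀/R) ∫₀^r r'^2 dr' = 2πρ₀ r^3/(3·R) = 1.96×10^-5 C/m.
By Gauss's law (flux through the curved wall only), E·2πrL = λ_enc L/ε₀.
E = 2k|λ_enc|/r = 2(8.99×10^9)(1.96e-5)/(0.0899) = 3.92×10^6 N/C.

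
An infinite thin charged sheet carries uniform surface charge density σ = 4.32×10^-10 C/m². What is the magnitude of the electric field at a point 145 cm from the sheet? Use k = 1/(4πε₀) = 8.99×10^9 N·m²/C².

E = 24.4 N/C

Choose a cylindrical pillbox piercing the sheet, end faces (area A) parallel to it.
Only the two end caps contribute flux: Φ = 2EA. With Q_enc = σA, Gauss's law gives E = |σ|/(2ε₀).
E = 2πk|σ| = 2π(8.99×10^9)(4.32e-10) = 24.4 N/C.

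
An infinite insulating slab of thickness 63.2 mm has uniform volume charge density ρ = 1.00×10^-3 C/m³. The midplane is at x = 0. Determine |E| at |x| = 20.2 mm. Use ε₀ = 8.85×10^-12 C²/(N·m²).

E ≈ 2.28e6 N/C

By symmetry E is perpendicular to the slab. A Gaussian pillbox from −20.2 mm to +20.2 mm (face area A) lies entirely within the slab.
Q_enc = ρ·(2x)·A and flux = 2EA, so 2EA = 2ρxA/ε₀ ⇒ E = |ρ|x/ε₀.
E = (1.00e-3)(0.0202)/(8.85×10^-12) = 2.28e6 N/C.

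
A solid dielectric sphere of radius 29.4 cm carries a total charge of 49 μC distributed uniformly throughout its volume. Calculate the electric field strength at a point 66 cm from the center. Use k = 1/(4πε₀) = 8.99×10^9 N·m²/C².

Take a concentric spherical Gaussian surface of radius r = 66 cm (r > R, so the entire charge is enclosed).
Q_enc = 49 μC = 4.90e-5 C.
By Gauss's law, ∮E·dA = E·4πr² = Q_enc/ε₀.
E = k|Q_enc|/r² = (8.99×10^9)(4.90×10^-5)/(0.66)² = 1.01×10^6 N/C.

E ≈ 1.01×10^6 N/C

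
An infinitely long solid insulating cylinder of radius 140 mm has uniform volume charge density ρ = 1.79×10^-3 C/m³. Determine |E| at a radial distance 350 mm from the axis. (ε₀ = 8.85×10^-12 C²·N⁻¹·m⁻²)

Choose a coaxial cylinder of radius r = 350 mm (arbitrary length L) as the Gaussian surface (r > 140 mm, full cross-section enclosed).
λ_enc = ρ·πR² = (1.79×10^-3)π(0.14)² = 1.102×10^-4 C/m.
Gauss's law: E·2πrL = λ_enc L/ε₀.
E = |λ_enc|/(2πε₀r) = (1.102e-4)/(2π·8.85×10^-12·0.35) = 5.66×10^6 N/C.

|E| = 5.66e6 N/C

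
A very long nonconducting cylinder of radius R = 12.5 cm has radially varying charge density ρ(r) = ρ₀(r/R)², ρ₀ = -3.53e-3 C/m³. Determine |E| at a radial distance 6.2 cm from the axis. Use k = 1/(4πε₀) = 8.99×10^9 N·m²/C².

E ≈ 1.52e6 V/m

By cylindrical symmetry E is radial; use a coaxial Gaussian cylinder of radius 6.2 cm and length L (r < R).
Integrating ρ over the cross-section to radius r: λ_enc = (2πρ₀/R²) ∫₀^r r'^3 dr' = 2πρ₀ r^4/(4·R²) = -5.244e-6 C/m.
By Gauss's law (flux through the curved wall only), E·2πrL = λ_enc L/ε₀.
E = 2k|λ_enc|/r = 2(8.99×10^9)(5.244×10^-6)/(0.062) = 1.52e6 N/C.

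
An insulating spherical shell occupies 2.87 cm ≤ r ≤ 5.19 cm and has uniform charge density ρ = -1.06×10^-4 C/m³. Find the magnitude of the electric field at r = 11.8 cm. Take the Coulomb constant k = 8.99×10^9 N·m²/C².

|E| = 3.33e4 N/C

Take a concentric spherical Gaussian surface of radius r = 11.8 cm (r > 5.19 cm, enclosing the whole shell).
Q_enc = ρ·(4π/3)(b³ − a³) = (-1.06e-4)·(4π/3)·((0.0519)³ − (0.0287)³) = -5.158e-8 C.
Since E is radial and uniform over the Gaussian sphere, Φ = E·4πr² = Q_enc/ε₀.
E = k|Q_enc|/r² = (8.99×10^9)(5.158e-8)/(0.118)² = 3.33e4 N/C.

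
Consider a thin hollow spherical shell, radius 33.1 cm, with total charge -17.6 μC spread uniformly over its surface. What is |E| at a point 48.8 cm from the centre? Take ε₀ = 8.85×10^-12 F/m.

E ≈ 6.65×10^5 N/C

Symmetry ⇒ E = E(r) r̂. Gaussian sphere of radius r = 48.8 cm (r > 33.1 cm).
The entire shell is enclosed: Q_enc = -1.76×10^-5 C.
By Gauss's law, ∮E·dA = E·4πr² = Q_enc/ε₀.
E = |Q_enc|/(4πε₀r²) = (1.76×10^-5)/(4π·8.85×10^-12·(0.488)²) = 6.65×10^5 N/C.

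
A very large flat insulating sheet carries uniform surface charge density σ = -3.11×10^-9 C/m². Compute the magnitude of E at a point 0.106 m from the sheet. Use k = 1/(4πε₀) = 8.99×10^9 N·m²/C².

The symmetry is planar: E is normal to the sheet and the same magnitude on both sides. Take a pillbox straddling the sheet with end-cap area A.
Only the two end caps contribute flux: Φ = 2EA. With Q_enc = σA, Gauss's law gives E = |σ|/(2ε₀).
E = 2πk|σ| = 2π(8.99×10^9)(3.11×10^-9) = 176 N/C.

|E| ≈ 176 V/m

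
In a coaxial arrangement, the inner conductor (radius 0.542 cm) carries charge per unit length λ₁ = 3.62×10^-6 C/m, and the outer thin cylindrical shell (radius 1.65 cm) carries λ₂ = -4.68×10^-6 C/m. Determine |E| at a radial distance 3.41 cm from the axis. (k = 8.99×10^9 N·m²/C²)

Choose a coaxial cylinder of radius r = 3.41 cm (arbitrary length L) as the Gaussian surface (r > 1.65 cm, enclosing both).
λ_enc = λ₁ + λ₂ = (3.62×10^-6) + (-4.68e-6) = -1.06e-6 C/m.
By Gauss's law (flux through the curved wall only), E·2πrL = λ_enc L/ε₀.
E = 2k|λ_enc|/r = 2(8.99×10^9)(1.06×10^-6)/(0.0341) = 5.59e5 N/C.

5.59×10^5 V/m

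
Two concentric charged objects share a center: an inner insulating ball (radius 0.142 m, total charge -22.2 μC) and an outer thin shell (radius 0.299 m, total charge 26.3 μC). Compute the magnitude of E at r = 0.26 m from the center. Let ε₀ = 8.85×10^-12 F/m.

E ≈ 2.95×10^6 V/m

Use a concentric Gaussian sphere at r = 0.26 m (between the bodies, 0.142 m < r < 0.299 m).
Only the inner charge is enclosed; the outer shell contributes nothing inside itself. Q_enc = -22.2 μC = -2.22×10^-5 C.
Applying ∮E·dA = Q_enc/ε₀ with Φ = E(4πr²):
E = |Q_enc|/(4πε₀r²) = (2.22e-5)/(4π·8.85×10^-12·(0.26)²) = 2.95e6 N/C.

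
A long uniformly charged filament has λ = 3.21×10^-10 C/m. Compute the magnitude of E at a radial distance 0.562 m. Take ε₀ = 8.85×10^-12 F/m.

|E| ≈ 10.3 N/C

By cylindrical symmetry E is radial; use a coaxial Gaussian cylinder of radius 0.562 m and length L.
Q_enc = λL, so λ_enc = 3.21×10^-10 C/m.
Since E is radial and uniform over the curved surface, Φ = E·2πrL = Q_enc/ε₀ = λ_enc L/ε₀.
E = |λ_enc|/(2πε₀r) = (3.21×10^-10)/(2π·8.85×10^-12·0.562) = 10.3 N/C.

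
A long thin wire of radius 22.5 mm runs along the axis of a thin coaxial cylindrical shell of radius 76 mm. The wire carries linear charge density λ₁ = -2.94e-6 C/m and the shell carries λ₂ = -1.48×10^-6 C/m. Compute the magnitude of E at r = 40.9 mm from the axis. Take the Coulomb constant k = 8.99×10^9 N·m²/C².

By cylindrical symmetry E is radial; use a coaxial Gaussian cylinder of radius 40.9 mm and length L (between the conductors, 22.5 mm < r < 76 mm).
The shell at 76 mm lies outside the Gaussian surface, so λ_enc = λ₁ = -2.94×10^-6 C/m.
Gauss's law: E·2πrL = λ_enc L/ε₀.
E = 2k|λ_enc|/r = 2(8.99×10^9)(2.94e-6)/(0.0409) = 1.29e6 N/C.

|E| ≈ 1.29e6 N/C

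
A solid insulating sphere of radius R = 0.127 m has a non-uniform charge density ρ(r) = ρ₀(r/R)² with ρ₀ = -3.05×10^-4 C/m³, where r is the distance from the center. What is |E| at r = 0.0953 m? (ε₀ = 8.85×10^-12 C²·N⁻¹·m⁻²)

E = 3.70e5 N/C

By spherical symmetry E is radial; choose a Gaussian sphere of radius r = 0.0953 m (r < R).
Q_enc = ∫₀^r ρ(r')·4πr'² dr' = (4πρ₀/R²) ∫₀^r r'^4 dr' = 4πρ₀ r^5/(5·R²) = -3.736×10^-7 C.
Gauss's law: E·4πr² = Q_enc/ε₀.
E = |Q_enc|/(4πε₀r²) = (3.736×10^-7)/(4π·8.85×10^-12·(0.0953)²) = 3.70e5 N/C.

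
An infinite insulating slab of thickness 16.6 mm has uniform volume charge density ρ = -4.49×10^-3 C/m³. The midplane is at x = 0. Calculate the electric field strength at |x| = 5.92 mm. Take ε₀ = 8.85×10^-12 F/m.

By symmetry E is perpendicular to the slab. A Gaussian pillbox from −5.92 mm to +5.92 mm (face area A) lies entirely within the slab.
Q_enc = ρ·(2x)·A and flux = 2EA, so 2EA = 2ρxA/ε₀ ⇒ E = |ρ|x/ε₀.
E = (4.49×10^-3)(0.00592)/(8.85×10^-12) = 3.00×10^6 N/C.

|E| ≈ 3.00e6 N/C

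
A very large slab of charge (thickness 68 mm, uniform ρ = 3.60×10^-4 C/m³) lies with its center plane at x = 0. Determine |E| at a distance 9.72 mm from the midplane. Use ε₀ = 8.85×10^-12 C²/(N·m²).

|E| ≈ 3.95×10^5 V/m

By symmetry E is perpendicular to the slab. A Gaussian pillbox from −9.72 mm to +9.72 mm (face area A) lies entirely within the slab.
Q_enc = ρ·(2x)·A and flux = 2EA, so 2EA = 2ρxA/ε₀ ⇒ E = |ρ|x/ε₀.
E = (3.60e-4)(0.00972)/(8.85×10^-12) = 3.95e5 N/C.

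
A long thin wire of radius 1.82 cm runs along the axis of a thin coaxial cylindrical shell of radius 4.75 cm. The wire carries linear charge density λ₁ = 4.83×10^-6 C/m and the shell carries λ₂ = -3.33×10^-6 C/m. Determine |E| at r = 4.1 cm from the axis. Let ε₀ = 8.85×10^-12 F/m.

|E| = 2.12×10^6 N/C

Take a coaxial cylindrical Gaussian surface of radius r = 4.1 cm and length L (between the conductors, 1.82 cm < r < 4.75 cm).
The shell at 4.75 cm lies outside the Gaussian surface, so λ_enc = λ₁ = 4.83×10^-6 C/m.
Gauss's law: E·2πrL = λ_enc L/ε₀.
E = |λ_enc|/(2πε₀r) = (4.83×10^-6)/(2π·8.85×10^-12·0.041) = 2.12×10^6 N/C.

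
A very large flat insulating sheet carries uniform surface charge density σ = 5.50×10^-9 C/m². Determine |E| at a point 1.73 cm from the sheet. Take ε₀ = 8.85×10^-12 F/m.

By planar symmetry E is perpendicular to the sheet and uniform; use a Gaussian pillbox with flat faces of area A on each side of the sheet.
Only the two end caps contribute flux: Φ = 2EA. With Q_enc = σA, Gauss's law gives E = |σ|/(2ε₀).
E = |σ|/(2ε₀) = (5.50×10^-9)/(2·8.85×10^-12) = 311 N/C.

|E| = 311 N/C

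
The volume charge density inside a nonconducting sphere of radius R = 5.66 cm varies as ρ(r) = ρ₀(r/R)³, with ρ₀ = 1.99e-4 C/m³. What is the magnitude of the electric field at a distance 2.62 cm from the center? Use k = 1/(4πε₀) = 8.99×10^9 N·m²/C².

E = 9.74×10^3 N/C

Symmetry ⇒ E = E(r) r̂. Gaussian sphere of radius r = 2.62 cm (r < R).
Q_enc = ∫₀^r ρ(r')·4πr'² dr' = (4πρ₀/R³) ∫₀^r r'^5 dr' = 4πρ₀ r^6/(6·R³) = 7.435e-10 C.
Gauss's law: E·4πr² = Q_enc/ε₀.
E = k|Q_enc|/r² = (8.99×10^9)(7.435×10^-10)/(0.0262)² = 9.74e3 N/C.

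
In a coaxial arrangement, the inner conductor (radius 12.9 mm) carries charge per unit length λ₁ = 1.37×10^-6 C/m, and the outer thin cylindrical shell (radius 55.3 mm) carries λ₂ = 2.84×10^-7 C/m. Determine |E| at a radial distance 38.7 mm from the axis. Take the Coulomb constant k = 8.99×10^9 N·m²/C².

E = 6.37×10^5 N/C

By cylindrical symmetry E is radial; use a coaxial Gaussian cylinder of radius 38.7 mm and length L (between the conductors, 12.9 mm < r < 55.3 mm).
Only the inner wire is enclosed; the outer shell contributes nothing inside itself. λ_enc = λ₁ = 1.37×10^-6 C/m.
Applying ∮E·dA = Q_enc/ε₀ with the end caps contributing no flux:
E = 2k|λ_enc|/r = 2(8.99×10^9)(1.37×10^-6)/(0.0387) = 6.37e5 N/C.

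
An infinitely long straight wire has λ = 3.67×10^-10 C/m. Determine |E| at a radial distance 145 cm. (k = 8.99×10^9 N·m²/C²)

Take a coaxial cylindrical Gaussian surface of radius r = 145 cm and length L.
Q_enc = λL, so λ_enc = 3.67e-10 C/m.
Since E is radial and uniform over the curved surface, Φ = E·2πrL = Q_enc/ε₀ = λ_enc L/ε₀.
E = 2k|λ_enc|/r = 2(8.99×10^9)(3.67×10^-10)/(1.45) = 4.55 N/C.

E ≈ 4.55 V/m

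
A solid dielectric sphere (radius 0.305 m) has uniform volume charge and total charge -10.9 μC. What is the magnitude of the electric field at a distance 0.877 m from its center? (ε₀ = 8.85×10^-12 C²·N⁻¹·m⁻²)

Take a concentric spherical Gaussian surface of radius r = 0.877 m (r > R, so the entire charge is enclosed).
Q_enc = -10.9 μC = -1.09×10^-5 C.
Since E is radial and uniform over the Gaussian sphere, Φ = E·4πr² = Q_enc/ε₀.
E = |Q_enc|/(4πε₀r²) = (1.09×10^-5)/(4π·8.85×10^-12·(0.877)²) = 1.27×10^5 N/C.

|E| = 1.27×10^5 V/m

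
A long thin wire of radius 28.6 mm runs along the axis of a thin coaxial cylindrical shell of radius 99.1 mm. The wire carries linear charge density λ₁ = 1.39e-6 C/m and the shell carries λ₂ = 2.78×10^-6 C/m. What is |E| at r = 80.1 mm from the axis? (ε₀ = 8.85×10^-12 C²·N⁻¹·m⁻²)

|E| = 3.12e5 N/C

Coaxial Gaussian cylinder, radius r = 80.1 mm, length L (between the conductors, 28.6 mm < r < 99.1 mm).
The shell at 99.1 mm lies outside the Gaussian surface, so λ_enc = λ₁ = 1.39×10^-6 C/m.
Gauss's law: E·2πrL = λ_enc L/ε₀.
E = |λ_enc|/(2πε₀r) = (1.39×10^-6)/(2π·8.85×10^-12·0.0801) = 3.12×10^5 N/C.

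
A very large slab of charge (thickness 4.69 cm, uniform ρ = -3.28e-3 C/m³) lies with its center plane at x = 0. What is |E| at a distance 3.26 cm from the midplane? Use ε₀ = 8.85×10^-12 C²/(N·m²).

|E| ≈ 8.69e6 N/C

The point |x| = 3.26 cm lies outside the slab (half-thickness 0.02345 m). A symmetric pillbox spanning the full slab encloses Q_enc = ρ·d·A.
Flux = 2EA ⇒ E = |ρ|d/(2ε₀), independent of distance outside.
E = (3.28×10^-3)(0.0469)/(2·8.85×10^-12) = 8.69e6 N/C.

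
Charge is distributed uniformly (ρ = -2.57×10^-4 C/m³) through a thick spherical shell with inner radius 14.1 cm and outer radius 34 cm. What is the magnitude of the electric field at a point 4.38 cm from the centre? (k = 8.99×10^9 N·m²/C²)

Take a concentric spherical Gaussian surface of radius r = 4.38 cm (r < 14.1 cm, inside the empty cavity).
No charge is enclosed, so by Gauss's law E·4πr² = 0 ⇒ E = 0.

|E| = 0 N/C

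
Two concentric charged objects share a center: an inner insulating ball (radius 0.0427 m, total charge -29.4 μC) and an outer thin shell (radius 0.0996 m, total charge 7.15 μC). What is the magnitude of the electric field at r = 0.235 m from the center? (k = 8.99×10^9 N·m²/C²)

By spherical symmetry E is radial; choose a Gaussian sphere of radius r = 0.235 m (r > 0.0996 m, enclosing both).
Q_enc = (-29.4 μC) + (7.15 μC) = -2.225×10^-5 C.
By Gauss's law, ∮E·dA = E·4πr² = Q_enc/ε₀.
E = k|Q_enc|/r² = (8.99×10^9)(2.225e-5)/(0.235)² = 3.62×10^6 N/C.

E = 3.62e6 V/m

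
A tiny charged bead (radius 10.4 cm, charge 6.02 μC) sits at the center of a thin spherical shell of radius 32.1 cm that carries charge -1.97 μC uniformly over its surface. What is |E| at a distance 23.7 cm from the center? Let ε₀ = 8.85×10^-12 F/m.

Use a concentric Gaussian sphere at r = 23.7 cm (between the bodies, 10.4 cm < r < 32.1 cm).
The shell at 32.1 cm lies outside the Gaussian surface, so Q_enc = 6.02 μC = 6.02×10^-6 C.
Gauss's law: E·4πr² = Q_enc/ε₀.
E = |Q_enc|/(4πε₀r²) = (6.02e-6)/(4π·8.85×10^-12·(0.237)²) = 9.64×10^5 N/C.

E = 9.64e5 N/C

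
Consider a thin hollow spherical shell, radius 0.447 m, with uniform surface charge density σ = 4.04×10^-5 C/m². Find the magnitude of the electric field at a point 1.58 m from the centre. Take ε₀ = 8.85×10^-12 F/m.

3.65×10^5 N/C

Symmetry ⇒ E = E(r) r̂. Gaussian sphere of radius r = 1.58 m (r > 0.447 m).
The entire shell is enclosed: Q_enc = σ·4πR² = (4.04×10^-5)·4π·(0.447)² = 1.014e-4 C.
Applying ∮E·dA = Q_enc/ε₀ with Φ = E(4πr²):
E = |Q_enc|/(4πε₀r²) = (1.014e-4)/(4π·8.85×10^-12·(1.58)²) = 3.65×10^5 N/C.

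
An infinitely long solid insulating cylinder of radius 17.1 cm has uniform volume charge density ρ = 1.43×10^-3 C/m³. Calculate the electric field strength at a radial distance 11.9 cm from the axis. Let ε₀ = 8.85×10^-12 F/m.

E = 9.61×10^6 V/m

Coaxial Gaussian cylinder, radius r = 11.9 cm, length L (r < R).
Charge inside radius r per length L is ρ·πr²·L, so λ_enc = ρπr² = 6.362×10^-5 C/m.
Since E is radial and uniform over the curved surface, Φ = E·2πrL = Q_enc/ε₀ = λ_enc L/ε₀.
E = |λ_enc|/(2πε₀r) = (6.362e-5)/(2π·8.85×10^-12·0.119) = 9.61×10^6 N/C.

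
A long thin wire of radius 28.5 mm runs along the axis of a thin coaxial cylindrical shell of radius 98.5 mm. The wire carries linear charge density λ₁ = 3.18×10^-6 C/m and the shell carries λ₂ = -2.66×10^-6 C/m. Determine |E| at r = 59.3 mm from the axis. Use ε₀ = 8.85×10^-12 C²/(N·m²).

Coaxial Gaussian cylinder, radius r = 59.3 mm, length L (between the conductors, 28.5 mm < r < 98.5 mm).
Only the inner wire is enclosed; the outer shell contributes nothing inside itself. λ_enc = λ₁ = 3.18e-6 C/m.
Gauss's law: E·2πrL = λ_enc L/ε₀.
E = |λ_enc|/(2πε₀r) = (3.18×10^-6)/(2π·8.85×10^-12·0.0593) = 9.64×10^5 N/C.

|E| ≈ 9.64e5 V/m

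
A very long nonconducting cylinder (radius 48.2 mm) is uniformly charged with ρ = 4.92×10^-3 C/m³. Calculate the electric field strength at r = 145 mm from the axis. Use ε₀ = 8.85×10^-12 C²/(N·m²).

By cylindrical symmetry E is radial; use a coaxial Gaussian cylinder of radius 145 mm and length L (r > 48.2 mm, full cross-section enclosed).
λ_enc = ρ·πR² = (4.92×10^-3)π(0.0482)² = 3.591×10^-5 C/m.
Gauss's law: E·2πrL = λ_enc L/ε₀.
E = |λ_enc|/(2πε₀r) = (3.591×10^-5)/(2π·8.85×10^-12·0.145) = 4.45×10^6 N/C.

E = 4.45×10^6 N/C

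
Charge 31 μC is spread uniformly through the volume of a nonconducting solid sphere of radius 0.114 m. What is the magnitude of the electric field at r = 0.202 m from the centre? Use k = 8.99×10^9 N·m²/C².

By spherical symmetry E is radial; choose a Gaussian sphere of radius r = 0.202 m (r > R, so the entire charge is enclosed).
Q_enc = 31 μC = 3.10e-5 C.
Applying ∮E·dA = Q_enc/ε₀ with Φ = E(4πr²):
E = k|Q_enc|/r² = (8.99×10^9)(3.10×10^-5)/(0.202)² = 6.83e6 N/C.

E ≈ 6.83×10^6 V/m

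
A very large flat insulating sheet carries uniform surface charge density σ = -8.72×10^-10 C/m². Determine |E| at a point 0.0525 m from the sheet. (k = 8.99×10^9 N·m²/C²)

E ≈ 49.3 V/m

By planar symmetry E is perpendicular to the sheet and uniform; use a Gaussian pillbox with flat faces of area A on each side of the sheet.
Only the two end caps contribute flux: Φ = 2EA. With Q_enc = σA, Gauss's law gives E = |σ|/(2ε₀).
E = 2πk|σ| = 2π(8.99×10^9)(8.72e-10) = 49.3 N/C.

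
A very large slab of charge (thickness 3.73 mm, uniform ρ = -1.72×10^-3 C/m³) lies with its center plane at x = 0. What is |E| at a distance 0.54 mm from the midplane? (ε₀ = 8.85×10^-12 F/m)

By symmetry E is perpendicular to the slab. A Gaussian pillbox from −0.54 mm to +0.54 mm (face area A) lies entirely within the slab.
Q_enc = ρ·(2x)·A and flux = 2EA, so 2EA = 2ρxA/ε₀ ⇒ E = |ρ|x/ε₀.
E = (1.72×10^-3)(0.00054)/(8.85×10^-12) = 1.05e5 N/C.

E = 1.05×10^5 V/m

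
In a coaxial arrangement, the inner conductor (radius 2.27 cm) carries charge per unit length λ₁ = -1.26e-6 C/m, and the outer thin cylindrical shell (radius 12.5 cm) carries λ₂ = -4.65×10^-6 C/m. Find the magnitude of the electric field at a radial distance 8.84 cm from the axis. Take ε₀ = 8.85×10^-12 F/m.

|E| ≈ 2.56e5 V/m

Coaxial Gaussian cylinder, radius r = 8.84 cm, length L (between the conductors, 2.27 cm < r < 12.5 cm).
The shell at 12.5 cm lies outside the Gaussian surface, so λ_enc = λ₁ = -1.26e-6 C/m.
By Gauss's law (flux through the curved wall only), E·2πrL = λ_enc L/ε₀.
E = |λ_enc|/(2πε₀r) = (1.26×10^-6)/(2π·8.85×10^-12·0.0884) = 2.56×10^5 N/C.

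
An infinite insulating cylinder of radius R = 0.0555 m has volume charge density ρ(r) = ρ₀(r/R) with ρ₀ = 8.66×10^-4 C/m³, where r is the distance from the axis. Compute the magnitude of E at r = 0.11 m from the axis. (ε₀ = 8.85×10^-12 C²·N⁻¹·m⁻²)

9.13e5 N/C

Choose a coaxial cylinder of radius r = 0.11 m (arbitrary length L) as the Gaussian surface (r > R, full charge per length enclosed).
λ_enc = 2π ∫₀^R ρ₀(r'/R)^1 r' dr' = 2πρ₀R²/3 = 5.587×10^-6 C/m.
Since E is radial and uniform over the curved surface, Φ = E·2πrL = Q_enc/ε₀ = λ_enc L/ε₀.
E = |λ_enc|/(2πε₀r) = (5.587×10^-6)/(2π·8.85×10^-12·0.11) = 9.13e5 N/C.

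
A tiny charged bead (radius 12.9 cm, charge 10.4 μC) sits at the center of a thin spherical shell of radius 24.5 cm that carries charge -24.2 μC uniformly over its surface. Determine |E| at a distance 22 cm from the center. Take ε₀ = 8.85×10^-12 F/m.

Symmetry ⇒ E = E(r) r̂. Gaussian sphere of radius r = 22 cm (between the bodies, 12.9 cm < r < 24.5 cm).
Only the inner charge is enclosed; the outer shell contributes nothing inside itself. Q_enc = 10.4 μC = 1.04e-5 C.
By Gauss's law, ∮E·dA = E·4πr² = Q_enc/ε₀.
E = |Q_enc|/(4πε₀r²) = (1.04e-5)/(4π·8.85×10^-12·(0.22)²) = 1.93×10^6 N/C.

1.93×10^6 N/C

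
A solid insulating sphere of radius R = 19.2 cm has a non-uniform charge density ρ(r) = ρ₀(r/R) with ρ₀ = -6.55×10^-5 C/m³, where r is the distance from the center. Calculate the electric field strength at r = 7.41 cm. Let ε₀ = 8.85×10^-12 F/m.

Take a concentric spherical Gaussian surface of radius r = 7.41 cm (r < R).
Q_enc = ∫₀^r ρ(r')·4πr'² dr' = (4πρ₀/R) ∫₀^r r'^3 dr' = 4πρ₀ r^4/(4·R) = -3.231×10^-8 C.
By Gauss's law, ∮E·dA = E·4πr² = Q_enc/ε₀.
E = |Q_enc|/(4πε₀r²) = (3.231×10^-8)/(4π·8.85×10^-12·(0.0741)²) = 5.29e4 N/C.

|E| ≈ 5.29×10^4 N/C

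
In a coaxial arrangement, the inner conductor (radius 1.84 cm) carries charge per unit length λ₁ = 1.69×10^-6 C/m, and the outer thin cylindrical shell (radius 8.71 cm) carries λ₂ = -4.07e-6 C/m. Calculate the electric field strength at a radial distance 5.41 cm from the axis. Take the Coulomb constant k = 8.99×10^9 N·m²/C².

E = 5.62e5 V/m

By cylindrical symmetry E is radial; use a coaxial Gaussian cylinder of radius 5.41 cm and length L (between the conductors, 1.84 cm < r < 8.71 cm).
Only the inner wire is enclosed; the outer shell contributes nothing inside itself. λ_enc = λ₁ = 1.69e-6 C/m.
Applying ∮E·dA = Q_enc/ε₀ with the end caps contributing no flux:
E = 2k|λ_enc|/r = 2(8.99×10^9)(1.69e-6)/(0.0541) = 5.62e5 N/C.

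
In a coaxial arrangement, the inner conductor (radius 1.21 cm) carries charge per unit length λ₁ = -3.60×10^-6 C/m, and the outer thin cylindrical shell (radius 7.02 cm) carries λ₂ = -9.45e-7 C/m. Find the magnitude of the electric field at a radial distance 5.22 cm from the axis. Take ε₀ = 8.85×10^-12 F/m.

E = 1.24×10^6 N/C

By cylindrical symmetry E is radial; use a coaxial Gaussian cylinder of radius 5.22 cm and length L (between the conductors, 1.21 cm < r < 7.02 cm).
The shell at 7.02 cm lies outside the Gaussian surface, so λ_enc = λ₁ = -3.60e-6 C/m.
By Gauss's law (flux through the curved wall only), E·2πrL = λ_enc L/ε₀.
E = |λ_enc|/(2πε₀r) = (3.60e-6)/(2π·8.85×10^-12·0.0522) = 1.24×10^6 N/C.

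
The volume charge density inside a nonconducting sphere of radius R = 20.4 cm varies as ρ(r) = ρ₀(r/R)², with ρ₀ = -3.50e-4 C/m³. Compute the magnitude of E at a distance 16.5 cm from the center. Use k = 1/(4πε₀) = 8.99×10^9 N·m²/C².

8.54e5 N/C

Take a concentric spherical Gaussian surface of radius r = 16.5 cm (r < R).
Integrate the density: Q_enc = 4π ∫₀^r ρ₀(r'/R)^2 r'² dr' = 4πρ₀ r^5/(5·R²) = -2.585×10^-6 C.
Gauss's law: E·4πr² = Q_enc/ε₀.
E = k|Q_enc|/r² = (8.99×10^9)(2.585×10^-6)/(0.165)² = 8.54×10^5 N/C.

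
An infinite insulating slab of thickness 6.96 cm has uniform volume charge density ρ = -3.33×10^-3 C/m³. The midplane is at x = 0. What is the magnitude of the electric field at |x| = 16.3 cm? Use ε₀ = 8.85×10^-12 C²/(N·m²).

|E| ≈ 1.31e7 V/m

The point |x| = 16.3 cm lies outside the slab (half-thickness 0.0348 m). A symmetric pillbox spanning the full slab encloses Q_enc = ρ·d·A.
Flux = 2EA ⇒ E = |ρ|d/(2ε₀), independent of distance outside.
E = (3.33×10^-3)(0.0696)/(2·8.85×10^-12) = 1.31×10^7 N/C.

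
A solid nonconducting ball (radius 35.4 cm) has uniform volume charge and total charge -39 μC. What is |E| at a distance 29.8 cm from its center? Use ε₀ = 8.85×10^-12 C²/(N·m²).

Use a concentric Gaussian sphere at r = 29.8 cm (r < R).
For a uniform sphere the enclosed fraction is (r/R)³, so Q_enc = (-39 μC)(0.298/0.354)³ = -2.327e-5 C.
By Gauss's law, ∮E·dA = E·4πr² = Q_enc/ε₀.
E = |Q_enc|/(4πε₀r²) = (2.327×10^-5)/(4π·8.85×10^-12·(0.298)²) = 2.36e6 N/C.

|E| ≈ 2.36×10^6 V/m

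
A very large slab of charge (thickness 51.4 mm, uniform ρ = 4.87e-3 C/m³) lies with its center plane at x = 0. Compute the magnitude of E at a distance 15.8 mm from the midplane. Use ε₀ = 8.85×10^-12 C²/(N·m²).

|E| = 8.69×10^6 V/m

By symmetry E is perpendicular to the slab. A Gaussian pillbox from −15.8 mm to +15.8 mm (face area A) lies entirely within the slab.
Q_enc = ρ·(2x)·A and flux = 2EA, so 2EA = 2ρxA/ε₀ ⇒ E = |ρ|x/ε₀.
E = (4.87×10^-3)(0.0158)/(8.85×10^-12) = 8.69×10^6 N/C.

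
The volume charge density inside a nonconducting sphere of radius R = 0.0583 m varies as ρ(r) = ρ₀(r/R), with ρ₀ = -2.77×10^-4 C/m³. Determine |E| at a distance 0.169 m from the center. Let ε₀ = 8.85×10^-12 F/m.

|E| = 5.43e4 N/C

By spherical symmetry E is radial; choose a Gaussian sphere of radius r = 0.169 m (r > R, all charge enclosed).
Q_enc = 4π ∫₀^R ρ₀(r'/R)^1 r'² dr' = 4πρ₀R³/4 = -1.724e-7 C.
By Gauss's law, ∮E·dA = E·4πr² = Q_enc/ε₀.
E = |Q_enc|/(4πε₀r²) = (1.724e-7)/(4π·8.85×10^-12·(0.169)²) = 5.43×10^4 N/C.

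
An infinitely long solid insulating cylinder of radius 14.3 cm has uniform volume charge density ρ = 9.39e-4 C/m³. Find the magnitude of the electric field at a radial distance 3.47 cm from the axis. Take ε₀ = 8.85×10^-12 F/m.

E = 1.84×10^6 N/C

Coaxial Gaussian cylinder, radius r = 3.47 cm, length L (r < R).
Charge inside radius r per length L is ρ·πr²·L, so λ_enc = ρπr² = 3.552×10^-6 C/m.
By Gauss's law (flux through the curved wall only), E·2πrL = λ_enc L/ε₀.
E = |λ_enc|/(2πε₀r) = (3.552e-6)/(2π·8.85×10^-12·0.0347) = 1.84e6 N/C.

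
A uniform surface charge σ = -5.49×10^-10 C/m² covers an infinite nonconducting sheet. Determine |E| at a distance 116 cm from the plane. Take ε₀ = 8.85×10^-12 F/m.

31 N/C

The symmetry is planar: E is normal to the sheet and the same magnitude on both sides. Take a pillbox straddling the sheet with end-cap area A.
Flux Φ = 2EA and Q_enc = σA, so 2EA = σA/ε₀ ⇒ E = |σ|/(2ε₀), independent of distance.
E = |σ|/(2ε₀) = (5.49×10^-10)/(2·8.85×10^-12) = 31 N/C.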